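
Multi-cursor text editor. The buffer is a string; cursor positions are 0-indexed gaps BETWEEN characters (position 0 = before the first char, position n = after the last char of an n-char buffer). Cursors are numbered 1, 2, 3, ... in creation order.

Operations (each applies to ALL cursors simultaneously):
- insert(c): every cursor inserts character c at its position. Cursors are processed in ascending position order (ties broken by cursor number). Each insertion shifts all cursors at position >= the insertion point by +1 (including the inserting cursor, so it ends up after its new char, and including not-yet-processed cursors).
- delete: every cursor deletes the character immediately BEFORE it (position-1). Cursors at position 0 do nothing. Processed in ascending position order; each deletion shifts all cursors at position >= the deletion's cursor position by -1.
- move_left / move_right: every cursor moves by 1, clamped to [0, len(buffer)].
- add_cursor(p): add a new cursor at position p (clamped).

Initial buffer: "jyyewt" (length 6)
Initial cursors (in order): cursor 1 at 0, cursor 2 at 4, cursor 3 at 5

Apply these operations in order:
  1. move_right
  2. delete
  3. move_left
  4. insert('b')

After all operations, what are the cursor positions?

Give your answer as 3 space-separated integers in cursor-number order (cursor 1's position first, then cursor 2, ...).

After op 1 (move_right): buffer="jyyewt" (len 6), cursors c1@1 c2@5 c3@6, authorship ......
After op 2 (delete): buffer="yye" (len 3), cursors c1@0 c2@3 c3@3, authorship ...
After op 3 (move_left): buffer="yye" (len 3), cursors c1@0 c2@2 c3@2, authorship ...
After op 4 (insert('b')): buffer="byybbe" (len 6), cursors c1@1 c2@5 c3@5, authorship 1..23.

Answer: 1 5 5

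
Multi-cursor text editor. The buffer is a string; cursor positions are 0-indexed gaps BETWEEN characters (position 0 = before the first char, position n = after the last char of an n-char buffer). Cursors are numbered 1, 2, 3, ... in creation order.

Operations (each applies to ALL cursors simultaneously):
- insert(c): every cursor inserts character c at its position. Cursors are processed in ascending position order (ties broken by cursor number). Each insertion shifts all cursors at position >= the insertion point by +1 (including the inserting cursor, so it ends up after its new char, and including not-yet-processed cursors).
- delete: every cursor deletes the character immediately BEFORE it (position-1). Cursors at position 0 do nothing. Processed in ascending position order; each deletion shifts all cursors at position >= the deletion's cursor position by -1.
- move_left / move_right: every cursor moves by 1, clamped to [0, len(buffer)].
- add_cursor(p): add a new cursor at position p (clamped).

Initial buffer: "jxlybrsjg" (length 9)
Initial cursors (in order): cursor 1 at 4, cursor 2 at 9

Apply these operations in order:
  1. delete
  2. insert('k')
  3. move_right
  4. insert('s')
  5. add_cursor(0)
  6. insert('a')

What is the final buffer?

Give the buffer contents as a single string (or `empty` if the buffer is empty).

After op 1 (delete): buffer="jxlbrsj" (len 7), cursors c1@3 c2@7, authorship .......
After op 2 (insert('k')): buffer="jxlkbrsjk" (len 9), cursors c1@4 c2@9, authorship ...1....2
After op 3 (move_right): buffer="jxlkbrsjk" (len 9), cursors c1@5 c2@9, authorship ...1....2
After op 4 (insert('s')): buffer="jxlkbsrsjks" (len 11), cursors c1@6 c2@11, authorship ...1.1...22
After op 5 (add_cursor(0)): buffer="jxlkbsrsjks" (len 11), cursors c3@0 c1@6 c2@11, authorship ...1.1...22
After op 6 (insert('a')): buffer="ajxlkbsarsjksa" (len 14), cursors c3@1 c1@8 c2@14, authorship 3...1.11...222

Answer: ajxlkbsarsjksa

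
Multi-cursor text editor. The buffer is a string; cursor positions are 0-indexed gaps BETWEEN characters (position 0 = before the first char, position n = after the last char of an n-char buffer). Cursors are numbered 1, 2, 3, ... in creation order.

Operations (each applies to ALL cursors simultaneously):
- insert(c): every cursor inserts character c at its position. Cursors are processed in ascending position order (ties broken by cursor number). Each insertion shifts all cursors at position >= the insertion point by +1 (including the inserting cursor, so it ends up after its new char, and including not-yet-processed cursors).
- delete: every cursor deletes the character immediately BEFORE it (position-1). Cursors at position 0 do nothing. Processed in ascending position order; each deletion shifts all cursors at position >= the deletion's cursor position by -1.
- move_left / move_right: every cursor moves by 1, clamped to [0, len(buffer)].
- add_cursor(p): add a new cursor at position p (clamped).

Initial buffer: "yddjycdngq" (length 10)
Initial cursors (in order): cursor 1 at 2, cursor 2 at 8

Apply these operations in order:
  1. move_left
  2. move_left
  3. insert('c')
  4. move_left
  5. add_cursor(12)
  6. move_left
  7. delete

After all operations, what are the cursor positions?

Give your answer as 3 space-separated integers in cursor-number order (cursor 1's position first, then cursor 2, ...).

After op 1 (move_left): buffer="yddjycdngq" (len 10), cursors c1@1 c2@7, authorship ..........
After op 2 (move_left): buffer="yddjycdngq" (len 10), cursors c1@0 c2@6, authorship ..........
After op 3 (insert('c')): buffer="cyddjyccdngq" (len 12), cursors c1@1 c2@8, authorship 1......2....
After op 4 (move_left): buffer="cyddjyccdngq" (len 12), cursors c1@0 c2@7, authorship 1......2....
After op 5 (add_cursor(12)): buffer="cyddjyccdngq" (len 12), cursors c1@0 c2@7 c3@12, authorship 1......2....
After op 6 (move_left): buffer="cyddjyccdngq" (len 12), cursors c1@0 c2@6 c3@11, authorship 1......2....
After op 7 (delete): buffer="cyddjccdnq" (len 10), cursors c1@0 c2@5 c3@9, authorship 1.....2...

Answer: 0 5 9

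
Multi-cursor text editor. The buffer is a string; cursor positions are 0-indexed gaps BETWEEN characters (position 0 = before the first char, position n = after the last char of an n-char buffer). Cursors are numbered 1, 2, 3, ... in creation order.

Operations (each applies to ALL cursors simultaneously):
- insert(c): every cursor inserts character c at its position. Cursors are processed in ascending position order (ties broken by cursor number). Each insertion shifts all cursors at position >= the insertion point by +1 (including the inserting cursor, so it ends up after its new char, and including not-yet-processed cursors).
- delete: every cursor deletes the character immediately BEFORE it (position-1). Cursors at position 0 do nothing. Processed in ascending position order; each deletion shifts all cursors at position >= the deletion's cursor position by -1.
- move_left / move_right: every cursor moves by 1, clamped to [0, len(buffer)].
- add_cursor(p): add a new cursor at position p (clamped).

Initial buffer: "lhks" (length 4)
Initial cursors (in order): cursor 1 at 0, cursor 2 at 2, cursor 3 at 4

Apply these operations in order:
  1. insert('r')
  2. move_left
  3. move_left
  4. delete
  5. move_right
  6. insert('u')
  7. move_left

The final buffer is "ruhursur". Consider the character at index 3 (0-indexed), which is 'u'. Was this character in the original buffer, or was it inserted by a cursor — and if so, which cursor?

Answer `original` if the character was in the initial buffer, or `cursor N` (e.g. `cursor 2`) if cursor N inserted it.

After op 1 (insert('r')): buffer="rlhrksr" (len 7), cursors c1@1 c2@4 c3@7, authorship 1..2..3
After op 2 (move_left): buffer="rlhrksr" (len 7), cursors c1@0 c2@3 c3@6, authorship 1..2..3
After op 3 (move_left): buffer="rlhrksr" (len 7), cursors c1@0 c2@2 c3@5, authorship 1..2..3
After op 4 (delete): buffer="rhrsr" (len 5), cursors c1@0 c2@1 c3@3, authorship 1.2.3
After op 5 (move_right): buffer="rhrsr" (len 5), cursors c1@1 c2@2 c3@4, authorship 1.2.3
After op 6 (insert('u')): buffer="ruhursur" (len 8), cursors c1@2 c2@4 c3@7, authorship 11.22.33
After op 7 (move_left): buffer="ruhursur" (len 8), cursors c1@1 c2@3 c3@6, authorship 11.22.33
Authorship (.=original, N=cursor N): 1 1 . 2 2 . 3 3
Index 3: author = 2

Answer: cursor 2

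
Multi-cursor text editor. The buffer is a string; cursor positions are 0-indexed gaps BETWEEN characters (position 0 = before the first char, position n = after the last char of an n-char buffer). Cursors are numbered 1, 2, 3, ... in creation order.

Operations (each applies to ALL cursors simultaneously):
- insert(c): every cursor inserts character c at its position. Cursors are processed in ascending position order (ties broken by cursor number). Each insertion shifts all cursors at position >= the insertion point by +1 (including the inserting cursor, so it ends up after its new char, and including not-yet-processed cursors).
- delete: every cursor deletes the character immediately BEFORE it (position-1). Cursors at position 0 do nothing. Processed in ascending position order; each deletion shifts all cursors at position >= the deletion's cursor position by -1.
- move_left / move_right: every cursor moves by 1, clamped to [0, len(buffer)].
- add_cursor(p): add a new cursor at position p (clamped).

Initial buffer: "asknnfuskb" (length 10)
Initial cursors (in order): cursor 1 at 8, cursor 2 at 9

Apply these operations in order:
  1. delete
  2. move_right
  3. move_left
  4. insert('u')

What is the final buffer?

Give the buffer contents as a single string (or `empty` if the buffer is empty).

Answer: asknnfuuub

Derivation:
After op 1 (delete): buffer="asknnfub" (len 8), cursors c1@7 c2@7, authorship ........
After op 2 (move_right): buffer="asknnfub" (len 8), cursors c1@8 c2@8, authorship ........
After op 3 (move_left): buffer="asknnfub" (len 8), cursors c1@7 c2@7, authorship ........
After op 4 (insert('u')): buffer="asknnfuuub" (len 10), cursors c1@9 c2@9, authorship .......12.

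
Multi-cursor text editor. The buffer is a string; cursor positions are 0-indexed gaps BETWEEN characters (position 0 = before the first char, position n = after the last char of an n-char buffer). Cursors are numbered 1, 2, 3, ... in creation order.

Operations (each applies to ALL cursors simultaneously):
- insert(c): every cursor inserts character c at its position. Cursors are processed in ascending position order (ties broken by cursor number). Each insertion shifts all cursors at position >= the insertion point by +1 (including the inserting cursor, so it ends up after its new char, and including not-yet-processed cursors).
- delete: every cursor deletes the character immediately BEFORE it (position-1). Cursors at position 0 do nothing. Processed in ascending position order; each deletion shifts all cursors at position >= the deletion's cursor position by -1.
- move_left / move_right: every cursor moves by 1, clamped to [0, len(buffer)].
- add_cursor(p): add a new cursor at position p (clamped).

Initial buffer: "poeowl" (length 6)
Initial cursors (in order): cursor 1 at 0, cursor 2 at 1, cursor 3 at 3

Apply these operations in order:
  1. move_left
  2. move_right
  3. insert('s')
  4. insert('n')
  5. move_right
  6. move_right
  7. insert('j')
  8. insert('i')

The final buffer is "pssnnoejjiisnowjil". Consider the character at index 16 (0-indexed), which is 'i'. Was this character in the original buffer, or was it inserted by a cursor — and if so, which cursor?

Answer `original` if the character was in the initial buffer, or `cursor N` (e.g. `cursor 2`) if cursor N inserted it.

Answer: cursor 3

Derivation:
After op 1 (move_left): buffer="poeowl" (len 6), cursors c1@0 c2@0 c3@2, authorship ......
After op 2 (move_right): buffer="poeowl" (len 6), cursors c1@1 c2@1 c3@3, authorship ......
After op 3 (insert('s')): buffer="pssoesowl" (len 9), cursors c1@3 c2@3 c3@6, authorship .12..3...
After op 4 (insert('n')): buffer="pssnnoesnowl" (len 12), cursors c1@5 c2@5 c3@9, authorship .1212..33...
After op 5 (move_right): buffer="pssnnoesnowl" (len 12), cursors c1@6 c2@6 c3@10, authorship .1212..33...
After op 6 (move_right): buffer="pssnnoesnowl" (len 12), cursors c1@7 c2@7 c3@11, authorship .1212..33...
After op 7 (insert('j')): buffer="pssnnoejjsnowjl" (len 15), cursors c1@9 c2@9 c3@14, authorship .1212..1233..3.
After op 8 (insert('i')): buffer="pssnnoejjiisnowjil" (len 18), cursors c1@11 c2@11 c3@17, authorship .1212..121233..33.
Authorship (.=original, N=cursor N): . 1 2 1 2 . . 1 2 1 2 3 3 . . 3 3 .
Index 16: author = 3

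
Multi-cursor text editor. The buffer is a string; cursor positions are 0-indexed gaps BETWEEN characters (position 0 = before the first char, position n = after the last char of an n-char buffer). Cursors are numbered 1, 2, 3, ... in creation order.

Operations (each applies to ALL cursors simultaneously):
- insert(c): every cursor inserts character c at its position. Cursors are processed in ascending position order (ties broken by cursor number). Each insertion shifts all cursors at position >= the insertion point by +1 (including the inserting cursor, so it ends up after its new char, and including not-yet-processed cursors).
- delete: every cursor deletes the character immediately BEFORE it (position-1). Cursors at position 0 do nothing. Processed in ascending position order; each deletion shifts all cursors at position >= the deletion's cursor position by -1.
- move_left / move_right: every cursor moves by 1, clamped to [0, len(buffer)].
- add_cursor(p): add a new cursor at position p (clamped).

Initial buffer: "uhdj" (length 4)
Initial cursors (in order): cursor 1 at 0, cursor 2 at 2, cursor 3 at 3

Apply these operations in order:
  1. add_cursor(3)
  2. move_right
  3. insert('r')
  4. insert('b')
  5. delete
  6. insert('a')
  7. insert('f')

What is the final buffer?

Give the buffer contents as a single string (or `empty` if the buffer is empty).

Answer: urafhdrafjrraaff

Derivation:
After op 1 (add_cursor(3)): buffer="uhdj" (len 4), cursors c1@0 c2@2 c3@3 c4@3, authorship ....
After op 2 (move_right): buffer="uhdj" (len 4), cursors c1@1 c2@3 c3@4 c4@4, authorship ....
After op 3 (insert('r')): buffer="urhdrjrr" (len 8), cursors c1@2 c2@5 c3@8 c4@8, authorship .1..2.34
After op 4 (insert('b')): buffer="urbhdrbjrrbb" (len 12), cursors c1@3 c2@7 c3@12 c4@12, authorship .11..22.3434
After op 5 (delete): buffer="urhdrjrr" (len 8), cursors c1@2 c2@5 c3@8 c4@8, authorship .1..2.34
After op 6 (insert('a')): buffer="urahdrajrraa" (len 12), cursors c1@3 c2@7 c3@12 c4@12, authorship .11..22.3434
After op 7 (insert('f')): buffer="urafhdrafjrraaff" (len 16), cursors c1@4 c2@9 c3@16 c4@16, authorship .111..222.343434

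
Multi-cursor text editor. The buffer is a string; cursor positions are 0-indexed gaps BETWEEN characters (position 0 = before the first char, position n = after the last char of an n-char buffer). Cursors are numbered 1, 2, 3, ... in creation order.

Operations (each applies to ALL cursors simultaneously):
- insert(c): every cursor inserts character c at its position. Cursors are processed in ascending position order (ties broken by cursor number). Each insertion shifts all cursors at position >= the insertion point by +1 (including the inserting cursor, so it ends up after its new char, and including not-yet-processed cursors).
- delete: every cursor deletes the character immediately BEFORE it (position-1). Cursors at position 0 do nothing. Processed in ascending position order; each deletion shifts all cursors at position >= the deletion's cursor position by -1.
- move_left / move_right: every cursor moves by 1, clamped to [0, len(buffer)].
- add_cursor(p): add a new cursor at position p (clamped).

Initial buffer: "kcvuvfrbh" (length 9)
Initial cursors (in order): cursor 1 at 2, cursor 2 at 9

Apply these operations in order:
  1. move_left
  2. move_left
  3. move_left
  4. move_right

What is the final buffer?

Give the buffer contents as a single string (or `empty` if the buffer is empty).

Answer: kcvuvfrbh

Derivation:
After op 1 (move_left): buffer="kcvuvfrbh" (len 9), cursors c1@1 c2@8, authorship .........
After op 2 (move_left): buffer="kcvuvfrbh" (len 9), cursors c1@0 c2@7, authorship .........
After op 3 (move_left): buffer="kcvuvfrbh" (len 9), cursors c1@0 c2@6, authorship .........
After op 4 (move_right): buffer="kcvuvfrbh" (len 9), cursors c1@1 c2@7, authorship .........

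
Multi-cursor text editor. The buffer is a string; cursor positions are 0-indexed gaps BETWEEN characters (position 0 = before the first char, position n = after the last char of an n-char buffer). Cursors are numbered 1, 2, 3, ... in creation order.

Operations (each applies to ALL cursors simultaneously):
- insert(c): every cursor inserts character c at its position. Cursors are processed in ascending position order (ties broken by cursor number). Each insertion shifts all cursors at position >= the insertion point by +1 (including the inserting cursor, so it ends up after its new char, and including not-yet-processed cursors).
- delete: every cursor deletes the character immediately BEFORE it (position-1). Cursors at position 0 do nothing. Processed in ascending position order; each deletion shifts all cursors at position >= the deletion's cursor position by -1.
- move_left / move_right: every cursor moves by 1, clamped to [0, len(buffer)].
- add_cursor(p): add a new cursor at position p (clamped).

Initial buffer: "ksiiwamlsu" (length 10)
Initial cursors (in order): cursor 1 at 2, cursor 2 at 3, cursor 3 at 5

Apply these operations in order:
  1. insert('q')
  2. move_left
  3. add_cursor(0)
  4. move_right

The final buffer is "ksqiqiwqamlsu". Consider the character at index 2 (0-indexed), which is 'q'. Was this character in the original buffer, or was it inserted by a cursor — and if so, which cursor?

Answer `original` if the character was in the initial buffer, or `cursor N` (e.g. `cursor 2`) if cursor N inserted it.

After op 1 (insert('q')): buffer="ksqiqiwqamlsu" (len 13), cursors c1@3 c2@5 c3@8, authorship ..1.2..3.....
After op 2 (move_left): buffer="ksqiqiwqamlsu" (len 13), cursors c1@2 c2@4 c3@7, authorship ..1.2..3.....
After op 3 (add_cursor(0)): buffer="ksqiqiwqamlsu" (len 13), cursors c4@0 c1@2 c2@4 c3@7, authorship ..1.2..3.....
After op 4 (move_right): buffer="ksqiqiwqamlsu" (len 13), cursors c4@1 c1@3 c2@5 c3@8, authorship ..1.2..3.....
Authorship (.=original, N=cursor N): . . 1 . 2 . . 3 . . . . .
Index 2: author = 1

Answer: cursor 1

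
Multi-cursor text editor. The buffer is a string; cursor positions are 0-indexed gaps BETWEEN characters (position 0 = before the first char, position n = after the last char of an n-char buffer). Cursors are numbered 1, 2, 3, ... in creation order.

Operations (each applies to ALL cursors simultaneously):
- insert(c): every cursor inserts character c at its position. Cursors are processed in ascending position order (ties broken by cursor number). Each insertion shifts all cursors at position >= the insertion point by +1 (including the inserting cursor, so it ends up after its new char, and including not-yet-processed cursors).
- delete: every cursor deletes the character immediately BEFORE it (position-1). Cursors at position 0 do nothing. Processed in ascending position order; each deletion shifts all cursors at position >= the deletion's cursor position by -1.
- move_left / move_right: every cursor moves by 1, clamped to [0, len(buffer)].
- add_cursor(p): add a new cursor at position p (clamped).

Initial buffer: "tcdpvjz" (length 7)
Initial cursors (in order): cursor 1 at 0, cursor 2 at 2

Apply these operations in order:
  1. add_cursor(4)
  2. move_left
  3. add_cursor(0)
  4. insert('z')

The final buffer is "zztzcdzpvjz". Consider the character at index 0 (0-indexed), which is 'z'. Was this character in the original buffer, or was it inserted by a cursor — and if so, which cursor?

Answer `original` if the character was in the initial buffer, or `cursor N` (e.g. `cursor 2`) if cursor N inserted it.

After op 1 (add_cursor(4)): buffer="tcdpvjz" (len 7), cursors c1@0 c2@2 c3@4, authorship .......
After op 2 (move_left): buffer="tcdpvjz" (len 7), cursors c1@0 c2@1 c3@3, authorship .......
After op 3 (add_cursor(0)): buffer="tcdpvjz" (len 7), cursors c1@0 c4@0 c2@1 c3@3, authorship .......
After op 4 (insert('z')): buffer="zztzcdzpvjz" (len 11), cursors c1@2 c4@2 c2@4 c3@7, authorship 14.2..3....
Authorship (.=original, N=cursor N): 1 4 . 2 . . 3 . . . .
Index 0: author = 1

Answer: cursor 1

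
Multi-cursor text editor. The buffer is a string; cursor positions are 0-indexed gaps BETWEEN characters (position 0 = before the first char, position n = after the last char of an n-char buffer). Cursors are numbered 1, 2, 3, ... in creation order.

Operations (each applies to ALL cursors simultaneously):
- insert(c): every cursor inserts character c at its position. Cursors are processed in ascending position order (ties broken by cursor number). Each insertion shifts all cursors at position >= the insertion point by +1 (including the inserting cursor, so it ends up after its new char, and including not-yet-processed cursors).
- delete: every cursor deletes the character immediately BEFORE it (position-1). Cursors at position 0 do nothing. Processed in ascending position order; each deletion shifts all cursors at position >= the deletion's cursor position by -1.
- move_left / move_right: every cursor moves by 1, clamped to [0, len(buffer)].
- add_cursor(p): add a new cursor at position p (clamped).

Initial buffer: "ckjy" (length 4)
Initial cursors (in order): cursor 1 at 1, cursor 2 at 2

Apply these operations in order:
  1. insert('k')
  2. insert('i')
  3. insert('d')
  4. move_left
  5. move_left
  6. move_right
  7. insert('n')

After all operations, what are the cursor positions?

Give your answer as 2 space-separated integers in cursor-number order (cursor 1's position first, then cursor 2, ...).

Answer: 4 9

Derivation:
After op 1 (insert('k')): buffer="ckkkjy" (len 6), cursors c1@2 c2@4, authorship .1.2..
After op 2 (insert('i')): buffer="ckikkijy" (len 8), cursors c1@3 c2@6, authorship .11.22..
After op 3 (insert('d')): buffer="ckidkkidjy" (len 10), cursors c1@4 c2@8, authorship .111.222..
After op 4 (move_left): buffer="ckidkkidjy" (len 10), cursors c1@3 c2@7, authorship .111.222..
After op 5 (move_left): buffer="ckidkkidjy" (len 10), cursors c1@2 c2@6, authorship .111.222..
After op 6 (move_right): buffer="ckidkkidjy" (len 10), cursors c1@3 c2@7, authorship .111.222..
After op 7 (insert('n')): buffer="ckindkkindjy" (len 12), cursors c1@4 c2@9, authorship .1111.2222..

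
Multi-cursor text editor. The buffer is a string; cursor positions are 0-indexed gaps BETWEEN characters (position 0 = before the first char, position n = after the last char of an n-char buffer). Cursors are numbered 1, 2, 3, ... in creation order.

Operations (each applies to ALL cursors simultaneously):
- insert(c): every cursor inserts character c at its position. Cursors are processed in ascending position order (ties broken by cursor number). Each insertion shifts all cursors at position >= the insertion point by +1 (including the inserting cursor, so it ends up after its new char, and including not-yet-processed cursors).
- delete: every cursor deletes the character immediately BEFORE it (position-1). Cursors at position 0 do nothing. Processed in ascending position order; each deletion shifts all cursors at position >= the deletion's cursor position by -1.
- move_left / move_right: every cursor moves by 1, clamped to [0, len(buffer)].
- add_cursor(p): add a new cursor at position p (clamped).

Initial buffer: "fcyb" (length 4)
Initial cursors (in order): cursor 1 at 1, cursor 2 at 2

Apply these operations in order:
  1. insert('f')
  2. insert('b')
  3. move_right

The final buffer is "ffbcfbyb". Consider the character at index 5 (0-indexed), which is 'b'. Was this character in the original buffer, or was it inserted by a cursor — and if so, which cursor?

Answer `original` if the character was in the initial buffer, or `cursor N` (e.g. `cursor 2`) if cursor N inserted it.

Answer: cursor 2

Derivation:
After op 1 (insert('f')): buffer="ffcfyb" (len 6), cursors c1@2 c2@4, authorship .1.2..
After op 2 (insert('b')): buffer="ffbcfbyb" (len 8), cursors c1@3 c2@6, authorship .11.22..
After op 3 (move_right): buffer="ffbcfbyb" (len 8), cursors c1@4 c2@7, authorship .11.22..
Authorship (.=original, N=cursor N): . 1 1 . 2 2 . .
Index 5: author = 2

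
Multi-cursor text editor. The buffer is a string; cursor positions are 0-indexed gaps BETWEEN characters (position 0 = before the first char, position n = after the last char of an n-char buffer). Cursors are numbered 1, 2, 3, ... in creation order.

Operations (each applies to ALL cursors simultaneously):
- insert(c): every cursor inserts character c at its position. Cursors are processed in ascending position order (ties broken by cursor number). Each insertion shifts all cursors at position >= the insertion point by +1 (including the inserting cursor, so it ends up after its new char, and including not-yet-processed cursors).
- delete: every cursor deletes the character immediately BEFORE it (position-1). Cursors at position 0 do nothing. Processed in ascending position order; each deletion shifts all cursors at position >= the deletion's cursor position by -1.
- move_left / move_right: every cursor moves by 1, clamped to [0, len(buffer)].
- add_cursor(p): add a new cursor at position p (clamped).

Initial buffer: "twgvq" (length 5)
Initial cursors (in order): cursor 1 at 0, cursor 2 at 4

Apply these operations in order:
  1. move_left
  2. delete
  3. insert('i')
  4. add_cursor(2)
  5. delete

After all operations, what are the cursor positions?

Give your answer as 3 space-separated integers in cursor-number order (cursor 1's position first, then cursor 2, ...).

After op 1 (move_left): buffer="twgvq" (len 5), cursors c1@0 c2@3, authorship .....
After op 2 (delete): buffer="twvq" (len 4), cursors c1@0 c2@2, authorship ....
After op 3 (insert('i')): buffer="itwivq" (len 6), cursors c1@1 c2@4, authorship 1..2..
After op 4 (add_cursor(2)): buffer="itwivq" (len 6), cursors c1@1 c3@2 c2@4, authorship 1..2..
After op 5 (delete): buffer="wvq" (len 3), cursors c1@0 c3@0 c2@1, authorship ...

Answer: 0 1 0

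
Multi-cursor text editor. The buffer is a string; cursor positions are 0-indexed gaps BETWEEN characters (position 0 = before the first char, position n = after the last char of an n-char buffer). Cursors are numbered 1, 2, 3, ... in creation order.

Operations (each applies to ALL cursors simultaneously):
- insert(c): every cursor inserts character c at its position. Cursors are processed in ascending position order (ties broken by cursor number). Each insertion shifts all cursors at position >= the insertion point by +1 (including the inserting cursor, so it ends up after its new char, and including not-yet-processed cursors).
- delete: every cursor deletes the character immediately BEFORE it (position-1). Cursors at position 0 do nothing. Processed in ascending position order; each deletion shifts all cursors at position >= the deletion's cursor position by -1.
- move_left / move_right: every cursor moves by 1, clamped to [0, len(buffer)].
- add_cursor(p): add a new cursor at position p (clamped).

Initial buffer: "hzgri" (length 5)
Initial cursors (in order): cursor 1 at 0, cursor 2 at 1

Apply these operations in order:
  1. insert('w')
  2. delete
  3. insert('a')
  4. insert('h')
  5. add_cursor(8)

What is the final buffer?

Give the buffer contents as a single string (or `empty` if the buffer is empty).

Answer: ahhahzgri

Derivation:
After op 1 (insert('w')): buffer="whwzgri" (len 7), cursors c1@1 c2@3, authorship 1.2....
After op 2 (delete): buffer="hzgri" (len 5), cursors c1@0 c2@1, authorship .....
After op 3 (insert('a')): buffer="ahazgri" (len 7), cursors c1@1 c2@3, authorship 1.2....
After op 4 (insert('h')): buffer="ahhahzgri" (len 9), cursors c1@2 c2@5, authorship 11.22....
After op 5 (add_cursor(8)): buffer="ahhahzgri" (len 9), cursors c1@2 c2@5 c3@8, authorship 11.22....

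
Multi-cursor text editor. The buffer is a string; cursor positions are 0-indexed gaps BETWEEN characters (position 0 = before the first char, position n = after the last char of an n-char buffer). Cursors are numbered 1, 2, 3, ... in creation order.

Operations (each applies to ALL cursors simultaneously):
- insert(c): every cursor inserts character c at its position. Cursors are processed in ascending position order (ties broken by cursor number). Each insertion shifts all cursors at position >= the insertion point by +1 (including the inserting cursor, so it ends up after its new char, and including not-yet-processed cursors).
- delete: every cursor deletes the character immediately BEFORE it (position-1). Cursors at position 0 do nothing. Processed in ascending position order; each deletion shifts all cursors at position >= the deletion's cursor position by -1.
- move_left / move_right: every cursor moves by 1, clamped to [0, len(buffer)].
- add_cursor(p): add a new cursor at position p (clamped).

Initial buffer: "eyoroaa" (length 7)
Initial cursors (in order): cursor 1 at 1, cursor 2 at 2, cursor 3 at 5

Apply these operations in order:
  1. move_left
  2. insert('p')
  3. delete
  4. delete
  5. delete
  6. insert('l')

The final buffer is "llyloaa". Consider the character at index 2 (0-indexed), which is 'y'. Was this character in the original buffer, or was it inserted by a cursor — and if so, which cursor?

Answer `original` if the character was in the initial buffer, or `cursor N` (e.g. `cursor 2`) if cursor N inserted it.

After op 1 (move_left): buffer="eyoroaa" (len 7), cursors c1@0 c2@1 c3@4, authorship .......
After op 2 (insert('p')): buffer="pepyorpoaa" (len 10), cursors c1@1 c2@3 c3@7, authorship 1.2...3...
After op 3 (delete): buffer="eyoroaa" (len 7), cursors c1@0 c2@1 c3@4, authorship .......
After op 4 (delete): buffer="yooaa" (len 5), cursors c1@0 c2@0 c3@2, authorship .....
After op 5 (delete): buffer="yoaa" (len 4), cursors c1@0 c2@0 c3@1, authorship ....
After op 6 (insert('l')): buffer="llyloaa" (len 7), cursors c1@2 c2@2 c3@4, authorship 12.3...
Authorship (.=original, N=cursor N): 1 2 . 3 . . .
Index 2: author = original

Answer: original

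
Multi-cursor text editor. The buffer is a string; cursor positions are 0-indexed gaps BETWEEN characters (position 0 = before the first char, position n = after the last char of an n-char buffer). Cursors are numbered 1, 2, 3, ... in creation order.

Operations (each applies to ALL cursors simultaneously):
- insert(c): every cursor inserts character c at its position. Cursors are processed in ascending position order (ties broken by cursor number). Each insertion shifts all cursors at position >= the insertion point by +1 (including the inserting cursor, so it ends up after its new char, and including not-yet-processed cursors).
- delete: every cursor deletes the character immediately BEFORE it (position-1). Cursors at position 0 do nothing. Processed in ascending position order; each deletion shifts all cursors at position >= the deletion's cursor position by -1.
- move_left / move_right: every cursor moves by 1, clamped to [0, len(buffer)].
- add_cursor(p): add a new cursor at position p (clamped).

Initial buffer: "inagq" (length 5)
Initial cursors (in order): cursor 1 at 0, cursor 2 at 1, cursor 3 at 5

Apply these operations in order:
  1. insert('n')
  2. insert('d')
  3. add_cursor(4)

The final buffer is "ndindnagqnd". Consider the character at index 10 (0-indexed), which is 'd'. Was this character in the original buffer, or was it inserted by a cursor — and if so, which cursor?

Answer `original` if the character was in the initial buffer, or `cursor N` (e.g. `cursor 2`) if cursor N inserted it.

Answer: cursor 3

Derivation:
After op 1 (insert('n')): buffer="ninnagqn" (len 8), cursors c1@1 c2@3 c3@8, authorship 1.2....3
After op 2 (insert('d')): buffer="ndindnagqnd" (len 11), cursors c1@2 c2@5 c3@11, authorship 11.22....33
After op 3 (add_cursor(4)): buffer="ndindnagqnd" (len 11), cursors c1@2 c4@4 c2@5 c3@11, authorship 11.22....33
Authorship (.=original, N=cursor N): 1 1 . 2 2 . . . . 3 3
Index 10: author = 3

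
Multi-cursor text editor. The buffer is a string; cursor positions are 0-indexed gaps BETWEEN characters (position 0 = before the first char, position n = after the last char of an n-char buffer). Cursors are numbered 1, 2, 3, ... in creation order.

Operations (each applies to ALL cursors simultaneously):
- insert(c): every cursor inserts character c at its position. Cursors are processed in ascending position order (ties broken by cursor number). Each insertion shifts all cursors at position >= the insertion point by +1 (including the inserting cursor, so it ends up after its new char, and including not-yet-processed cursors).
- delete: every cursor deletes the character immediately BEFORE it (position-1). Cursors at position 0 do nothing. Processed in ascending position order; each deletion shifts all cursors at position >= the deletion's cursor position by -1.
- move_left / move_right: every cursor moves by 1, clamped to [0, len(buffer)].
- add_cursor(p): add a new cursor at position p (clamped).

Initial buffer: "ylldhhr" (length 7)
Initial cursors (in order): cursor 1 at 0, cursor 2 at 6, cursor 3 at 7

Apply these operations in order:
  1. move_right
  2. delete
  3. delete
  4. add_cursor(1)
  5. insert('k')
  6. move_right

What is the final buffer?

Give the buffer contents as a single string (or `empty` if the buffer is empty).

After op 1 (move_right): buffer="ylldhhr" (len 7), cursors c1@1 c2@7 c3@7, authorship .......
After op 2 (delete): buffer="lldh" (len 4), cursors c1@0 c2@4 c3@4, authorship ....
After op 3 (delete): buffer="ll" (len 2), cursors c1@0 c2@2 c3@2, authorship ..
After op 4 (add_cursor(1)): buffer="ll" (len 2), cursors c1@0 c4@1 c2@2 c3@2, authorship ..
After op 5 (insert('k')): buffer="klklkk" (len 6), cursors c1@1 c4@3 c2@6 c3@6, authorship 1.4.23
After op 6 (move_right): buffer="klklkk" (len 6), cursors c1@2 c4@4 c2@6 c3@6, authorship 1.4.23

Answer: klklkk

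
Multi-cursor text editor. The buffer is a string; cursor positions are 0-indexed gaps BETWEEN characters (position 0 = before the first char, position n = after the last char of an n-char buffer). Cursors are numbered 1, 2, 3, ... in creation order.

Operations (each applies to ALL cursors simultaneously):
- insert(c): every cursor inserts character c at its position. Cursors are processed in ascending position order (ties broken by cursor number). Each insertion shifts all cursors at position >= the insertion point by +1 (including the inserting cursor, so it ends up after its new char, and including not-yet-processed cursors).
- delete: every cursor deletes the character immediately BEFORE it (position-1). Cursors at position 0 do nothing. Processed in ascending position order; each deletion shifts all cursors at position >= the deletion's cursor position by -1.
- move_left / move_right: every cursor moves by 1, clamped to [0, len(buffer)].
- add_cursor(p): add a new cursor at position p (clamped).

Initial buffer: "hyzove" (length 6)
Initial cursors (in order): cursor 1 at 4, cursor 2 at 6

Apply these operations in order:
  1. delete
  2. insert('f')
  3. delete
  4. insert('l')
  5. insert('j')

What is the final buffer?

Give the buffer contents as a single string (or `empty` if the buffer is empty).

After op 1 (delete): buffer="hyzv" (len 4), cursors c1@3 c2@4, authorship ....
After op 2 (insert('f')): buffer="hyzfvf" (len 6), cursors c1@4 c2@6, authorship ...1.2
After op 3 (delete): buffer="hyzv" (len 4), cursors c1@3 c2@4, authorship ....
After op 4 (insert('l')): buffer="hyzlvl" (len 6), cursors c1@4 c2@6, authorship ...1.2
After op 5 (insert('j')): buffer="hyzljvlj" (len 8), cursors c1@5 c2@8, authorship ...11.22

Answer: hyzljvlj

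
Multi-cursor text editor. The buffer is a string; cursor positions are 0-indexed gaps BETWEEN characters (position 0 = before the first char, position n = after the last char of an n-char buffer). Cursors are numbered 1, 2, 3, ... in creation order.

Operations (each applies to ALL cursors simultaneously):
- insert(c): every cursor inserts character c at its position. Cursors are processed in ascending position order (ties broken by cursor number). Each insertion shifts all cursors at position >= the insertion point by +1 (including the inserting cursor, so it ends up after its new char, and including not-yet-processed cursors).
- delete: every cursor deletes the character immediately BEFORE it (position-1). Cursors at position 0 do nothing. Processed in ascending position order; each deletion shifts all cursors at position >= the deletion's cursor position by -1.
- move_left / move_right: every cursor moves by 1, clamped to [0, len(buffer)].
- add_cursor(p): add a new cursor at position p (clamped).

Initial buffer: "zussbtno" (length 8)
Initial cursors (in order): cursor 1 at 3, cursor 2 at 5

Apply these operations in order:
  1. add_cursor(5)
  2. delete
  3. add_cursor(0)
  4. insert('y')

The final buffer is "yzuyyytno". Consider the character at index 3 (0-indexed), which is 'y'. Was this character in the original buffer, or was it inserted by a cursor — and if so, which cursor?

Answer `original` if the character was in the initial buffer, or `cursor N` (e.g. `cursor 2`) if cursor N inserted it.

Answer: cursor 1

Derivation:
After op 1 (add_cursor(5)): buffer="zussbtno" (len 8), cursors c1@3 c2@5 c3@5, authorship ........
After op 2 (delete): buffer="zutno" (len 5), cursors c1@2 c2@2 c3@2, authorship .....
After op 3 (add_cursor(0)): buffer="zutno" (len 5), cursors c4@0 c1@2 c2@2 c3@2, authorship .....
After op 4 (insert('y')): buffer="yzuyyytno" (len 9), cursors c4@1 c1@6 c2@6 c3@6, authorship 4..123...
Authorship (.=original, N=cursor N): 4 . . 1 2 3 . . .
Index 3: author = 1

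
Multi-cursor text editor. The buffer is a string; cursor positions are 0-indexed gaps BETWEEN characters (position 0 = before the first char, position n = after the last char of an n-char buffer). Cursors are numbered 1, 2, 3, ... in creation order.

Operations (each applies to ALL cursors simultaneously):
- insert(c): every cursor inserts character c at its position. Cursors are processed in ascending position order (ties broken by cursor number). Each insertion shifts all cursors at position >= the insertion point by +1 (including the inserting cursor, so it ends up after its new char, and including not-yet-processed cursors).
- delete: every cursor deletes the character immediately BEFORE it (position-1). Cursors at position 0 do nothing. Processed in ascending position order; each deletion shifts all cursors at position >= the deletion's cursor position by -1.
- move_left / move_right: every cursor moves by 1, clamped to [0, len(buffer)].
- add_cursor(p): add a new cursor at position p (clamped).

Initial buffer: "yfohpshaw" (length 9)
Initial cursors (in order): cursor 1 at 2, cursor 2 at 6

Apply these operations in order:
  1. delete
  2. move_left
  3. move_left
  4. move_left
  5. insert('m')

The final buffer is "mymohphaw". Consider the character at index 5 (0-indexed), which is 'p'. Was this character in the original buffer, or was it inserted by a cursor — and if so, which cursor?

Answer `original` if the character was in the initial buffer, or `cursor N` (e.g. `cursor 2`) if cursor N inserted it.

After op 1 (delete): buffer="yohphaw" (len 7), cursors c1@1 c2@4, authorship .......
After op 2 (move_left): buffer="yohphaw" (len 7), cursors c1@0 c2@3, authorship .......
After op 3 (move_left): buffer="yohphaw" (len 7), cursors c1@0 c2@2, authorship .......
After op 4 (move_left): buffer="yohphaw" (len 7), cursors c1@0 c2@1, authorship .......
After op 5 (insert('m')): buffer="mymohphaw" (len 9), cursors c1@1 c2@3, authorship 1.2......
Authorship (.=original, N=cursor N): 1 . 2 . . . . . .
Index 5: author = original

Answer: original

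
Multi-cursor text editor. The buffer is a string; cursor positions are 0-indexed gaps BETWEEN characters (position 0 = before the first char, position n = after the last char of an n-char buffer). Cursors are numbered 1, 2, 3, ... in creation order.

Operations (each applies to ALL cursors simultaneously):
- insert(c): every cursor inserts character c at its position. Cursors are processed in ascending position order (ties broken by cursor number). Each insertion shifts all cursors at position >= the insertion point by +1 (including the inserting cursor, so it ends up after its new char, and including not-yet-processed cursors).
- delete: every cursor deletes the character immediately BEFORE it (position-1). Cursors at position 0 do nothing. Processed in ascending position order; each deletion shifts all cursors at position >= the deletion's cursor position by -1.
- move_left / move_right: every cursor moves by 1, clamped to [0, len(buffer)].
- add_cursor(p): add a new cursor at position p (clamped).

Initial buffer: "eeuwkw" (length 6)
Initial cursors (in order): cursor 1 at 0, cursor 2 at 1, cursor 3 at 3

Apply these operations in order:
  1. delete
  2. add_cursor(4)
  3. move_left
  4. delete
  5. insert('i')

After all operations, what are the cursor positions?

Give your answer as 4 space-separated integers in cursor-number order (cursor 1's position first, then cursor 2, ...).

After op 1 (delete): buffer="ewkw" (len 4), cursors c1@0 c2@0 c3@1, authorship ....
After op 2 (add_cursor(4)): buffer="ewkw" (len 4), cursors c1@0 c2@0 c3@1 c4@4, authorship ....
After op 3 (move_left): buffer="ewkw" (len 4), cursors c1@0 c2@0 c3@0 c4@3, authorship ....
After op 4 (delete): buffer="eww" (len 3), cursors c1@0 c2@0 c3@0 c4@2, authorship ...
After op 5 (insert('i')): buffer="iiiewiw" (len 7), cursors c1@3 c2@3 c3@3 c4@6, authorship 123..4.

Answer: 3 3 3 6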